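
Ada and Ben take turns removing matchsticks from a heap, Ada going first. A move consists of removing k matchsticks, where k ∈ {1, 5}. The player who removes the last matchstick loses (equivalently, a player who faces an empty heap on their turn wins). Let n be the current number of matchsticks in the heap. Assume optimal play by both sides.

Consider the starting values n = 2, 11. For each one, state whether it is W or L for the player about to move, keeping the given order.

2: W, 11: L

Use the standard recursion: the mover wins at a terminal position; elsewhere, the mover wins exactly when some move hands the opponent an L position.
n=0: no move; the opponent has just taken the last matchstick and therefore loses → W
n=1: →0(W) only, which is W, so L
n=2: →1(L), so W
n=3: →2(W) only, which is W, so L
n=4: →3(L), so W
n=5: →4(W), 0(W) — all W, so L
n=6: →5(L), so W
n=7: →6(W), 2(W) — all W, so L
n=8: →7(L), so W
n=9: →8(W), 4(W) — all W, so L
n=10: →9(L), so W
n=11: →10(W), 6(W) — all W, so L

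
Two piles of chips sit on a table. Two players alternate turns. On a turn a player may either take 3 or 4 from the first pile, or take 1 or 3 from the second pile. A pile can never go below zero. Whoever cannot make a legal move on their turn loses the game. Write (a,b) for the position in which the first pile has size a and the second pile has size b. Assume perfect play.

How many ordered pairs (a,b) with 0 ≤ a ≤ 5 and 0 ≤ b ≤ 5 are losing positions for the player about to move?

18

Positions with no move are L. A position that does have a move is losing for the player to move precisely when every available move leads to a winning position for the opponent. Fill in the labels:
Every move lowers a or b (never raises either), so fill the grid row by row in increasing a, and left to right within a row: each cell's successors are then already labelled.
      b=0  b=1  b=2  b=3  b=4  b=5
a=0:    L    W    L    W    L    W
a=1:    L    W    L    W    L    W
a=2:    L    W    L    W    L    W
a=3:    W    L    W    L    W    L
a=4:    W    L    W    L    W    L
a=5:    W    L    W    L    W    L
Cells with no legal move (terminal, hence L): (0,0), (1,0), (2,0).
The remaining L cells, each justified by listing all of its moves:
(0,2): the only move is to (0,1)(W), a W ⇒ L
(0,4): moves to (0,3)(W), (0,1)(W); every one is W ⇒ L
(1,2): the only move is to (1,1)(W), a W ⇒ L
(1,4): moves to (1,3)(W), (1,1)(W); every one is W ⇒ L
(2,2): the only move is to (2,1)(W), a W ⇒ L
(2,4): moves to (2,3)(W), (2,1)(W); every one is W ⇒ L
(3,1): moves to (0,1)(W), (3,0)(W); every one is W ⇒ L
(3,3): moves to (0,3)(W), (3,2)(W), (3,0)(W); every one is W ⇒ L
(3,5): moves to (0,5)(W), (3,4)(W), (3,2)(W); every one is W ⇒ L
(4,1): moves to (1,1)(W), (0,1)(W), (4,0)(W); every one is W ⇒ L
(4,3): moves to (1,3)(W), (0,3)(W), (4,2)(W), (4,0)(W); every one is W ⇒ L
(4,5): moves to (1,5)(W), (0,5)(W), (4,4)(W), (4,2)(W); every one is W ⇒ L
(5,1): moves to (2,1)(W), (1,1)(W), (5,0)(W); every one is W ⇒ L
(5,3): moves to (2,3)(W), (1,3)(W), (5,2)(W), (5,0)(W); every one is W ⇒ L
(5,5): moves to (2,5)(W), (1,5)(W), (5,4)(W), (5,2)(W); every one is W ⇒ L
Every other cell has at least one move into one of the L cells above, so it is W.
L cells per row: a=0: 3, a=1: 3, a=2: 3, a=3: 3, a=4: 3, a=5: 3; total 18.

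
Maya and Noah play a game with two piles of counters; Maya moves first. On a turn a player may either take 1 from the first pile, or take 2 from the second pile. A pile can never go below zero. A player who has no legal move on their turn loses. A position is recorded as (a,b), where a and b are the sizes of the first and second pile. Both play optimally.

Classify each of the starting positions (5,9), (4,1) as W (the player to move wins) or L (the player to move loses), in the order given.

(5,9): W, (4,1): L

Positions with no move are L. A position that does have a move is losing for the player to move precisely when every available move leads to a winning position for the opponent. Fill in the labels:
No move ever increases a pile, so every position that can arise here has a ≤ 5 and b ≤ 9; it is enough to label the cells with 0 ≤ a ≤ 5 and 0 ≤ b ≤ 9.
Every move lowers a or b (never raises either), so fill the grid row by row in increasing a, and left to right within a row: each cell's successors are then already labelled.
      b=0  b=1  b=2  b=3  b=4  b=5  b=6  b=7  b=8  b=9
a=0:    L    L    W    W    L    L    W    W    L    L
a=1:    W    W    L    L    W    W    L    L    W    W
a=2:    L    L    W    W    L    L    W    W    L    L
a=3:    W    W    L    L    W    W    L    L    W    W
a=4:    L    L    W    W    L    L    W    W    L    L
a=5:    W    W    L    L    W    W    L    L    W    W
Cells with no legal move (terminal, hence L): (0,0), (0,1).
The remaining L cells, each justified by listing all of its moves:
(0,4): the only move is to (0,2)(W), a W ⇒ L
(0,5): the only move is to (0,3)(W), a W ⇒ L
(0,8): the only move is to (0,6)(W), a W ⇒ L
(0,9): the only move is to (0,7)(W), a W ⇒ L
(1,2): moves to (0,2)(W), (1,0)(W); every one is W ⇒ L
(1,3): moves to (0,3)(W), (1,1)(W); every one is W ⇒ L
(1,6): moves to (0,6)(W), (1,4)(W); every one is W ⇒ L
(1,7): moves to (0,7)(W), (1,5)(W); every one is W ⇒ L
(2,0): the only move is to (1,0)(W), a W ⇒ L
(2,1): the only move is to (1,1)(W), a W ⇒ L
(2,4): moves to (1,4)(W), (2,2)(W); every one is W ⇒ L
(2,5): moves to (1,5)(W), (2,3)(W); every one is W ⇒ L
(2,8): moves to (1,8)(W), (2,6)(W); every one is W ⇒ L
(2,9): moves to (1,9)(W), (2,7)(W); every one is W ⇒ L
(3,2): moves to (2,2)(W), (3,0)(W); every one is W ⇒ L
(3,3): moves to (2,3)(W), (3,1)(W); every one is W ⇒ L
(3,6): moves to (2,6)(W), (3,4)(W); every one is W ⇒ L
(3,7): moves to (2,7)(W), (3,5)(W); every one is W ⇒ L
(4,0): the only move is to (3,0)(W), a W ⇒ L
(4,1): the only move is to (3,1)(W), a W ⇒ L
(4,4): moves to (3,4)(W), (4,2)(W); every one is W ⇒ L
(4,5): moves to (3,5)(W), (4,3)(W); every one is W ⇒ L
(4,8): moves to (3,8)(W), (4,6)(W); every one is W ⇒ L
(4,9): moves to (3,9)(W), (4,7)(W); every one is W ⇒ L
(5,2): moves to (4,2)(W), (5,0)(W); every one is W ⇒ L
(5,3): moves to (4,3)(W), (5,1)(W); every one is W ⇒ L
(5,6): moves to (4,6)(W), (5,4)(W); every one is W ⇒ L
(5,7): moves to (4,7)(W), (5,5)(W); every one is W ⇒ L
Every other cell has at least one move into one of the L cells above, so it is W.
(5,9): the move to (4,9) reaches an L cell, so W
(4,1): one of the L cells justified above, so L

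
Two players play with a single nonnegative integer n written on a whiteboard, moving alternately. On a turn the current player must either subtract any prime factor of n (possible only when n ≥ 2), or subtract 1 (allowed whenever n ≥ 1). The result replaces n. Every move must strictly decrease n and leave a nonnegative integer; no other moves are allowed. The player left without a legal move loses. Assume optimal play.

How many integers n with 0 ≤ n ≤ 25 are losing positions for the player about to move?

7

Use the standard recursion: the mover loses at a terminal position; elsewhere, the mover wins exactly when some move hands the opponent an L position.
n=0: no move → L
n=1: can move to 0, which is L ⇒ W
n=2: can move to 0, which is L ⇒ W
n=3: can move to 0, which is L ⇒ W
n=4: moves to 2(W), 3(W); every one is W ⇒ L
n=5: can move to 0, which is L ⇒ W
n=6: can move to 4, which is L ⇒ W
n=7: can move to 0, which is L ⇒ W
n=8: moves to 6(W), 7(W); every one is W ⇒ L
n=9: can move to 8, which is L ⇒ W
n=10: can move to 8, which is L ⇒ W
n=11: can move to 0, which is L ⇒ W
n=12: moves to 9(W), 10(W), 11(W); every one is W ⇒ L
n=13: can move to 0, which is L ⇒ W
n=14: can move to 12, which is L ⇒ W
n=15: can move to 12, which is L ⇒ W
n=16: moves to 14(W), 15(W); every one is W ⇒ L
n=17: can move to 0, which is L ⇒ W
n=18: can move to 16, which is L ⇒ W
n=19: can move to 0, which is L ⇒ W
n=20: moves to 15(W), 18(W), 19(W); every one is W ⇒ L
n=21: can move to 20, which is L ⇒ W
n=22: can move to 20, which is L ⇒ W
n=23: can move to 0, which is L ⇒ W
n=24: moves to 21(W), 22(W), 23(W); every one is W ⇒ L
n=25: can move to 20, which is L ⇒ W
L entries with 0 ≤ n ≤ 25: n = 0, 4, 8, 12, 16, 20, 24; that makes 7.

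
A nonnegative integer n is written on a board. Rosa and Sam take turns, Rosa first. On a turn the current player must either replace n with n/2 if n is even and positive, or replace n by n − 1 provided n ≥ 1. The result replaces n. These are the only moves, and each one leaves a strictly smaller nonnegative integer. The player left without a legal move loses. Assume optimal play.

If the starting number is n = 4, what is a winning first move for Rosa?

Move to 2.

Use the standard recursion: the mover loses at a terminal position; elsewhere, the mover wins exactly when some move hands the opponent an L position.
n=0: no move → L
n=1: W (go to 0, an L position)
n=2: L (sole option 1(W) is W)
n=3: W (go to 2, an L position)
n=4: W (go to 2, an L position)
From 4, the L positions reachable in one move are: 2.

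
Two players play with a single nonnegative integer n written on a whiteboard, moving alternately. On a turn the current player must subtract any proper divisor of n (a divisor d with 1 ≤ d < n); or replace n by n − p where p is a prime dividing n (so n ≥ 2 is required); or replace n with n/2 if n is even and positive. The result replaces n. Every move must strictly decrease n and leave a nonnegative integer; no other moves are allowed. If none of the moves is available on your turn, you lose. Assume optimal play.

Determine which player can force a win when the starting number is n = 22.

Label each position W (a win for the player to move) or L (a loss). A position with no legal move is L; any other position is W exactly when some move reaches an L, and L when every move reaches a W.
n=0: no move → L
n=1: no move → L
n=2: can move to 0, which is L ⇒ W
n=3: can move to 0, which is L ⇒ W
n=4: moves to 2(W), 3(W); every one is W ⇒ L
n=5: can move to 0, which is L ⇒ W
n=6: can move to 4, which is L ⇒ W
n=7: can move to 0, which is L ⇒ W
n=8: can move to 4, which is L ⇒ W
n=9: moves to 6(W), 8(W); every one is W ⇒ L
n=10: can move to 9, which is L ⇒ W
n=11: can move to 0, which is L ⇒ W
n=12: can move to 9, which is L ⇒ W
n=13: can move to 0, which is L ⇒ W
n=14: moves to 7(W), 12(W), 13(W); every one is W ⇒ L
n=15: can move to 14, which is L ⇒ W
n=16: can move to 14, which is L ⇒ W
n=17: can move to 0, which is L ⇒ W
n=18: can move to 9, which is L ⇒ W
n=19: can move to 0, which is L ⇒ W
n=20: moves to 10(W), 15(W), 16(W), 18(W), 19(W); every one is W ⇒ L
n=21: can move to 14, which is L ⇒ W
n=22: can move to 20, which is L ⇒ W
From 22 the player to move can move to 20, reaching an L position.

The first player wins.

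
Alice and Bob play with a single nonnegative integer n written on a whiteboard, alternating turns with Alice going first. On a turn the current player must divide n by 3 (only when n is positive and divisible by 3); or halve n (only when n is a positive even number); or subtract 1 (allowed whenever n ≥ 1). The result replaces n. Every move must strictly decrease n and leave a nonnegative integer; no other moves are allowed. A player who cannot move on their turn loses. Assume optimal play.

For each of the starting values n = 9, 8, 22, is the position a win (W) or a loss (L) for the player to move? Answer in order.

Label each position W (a win for the player to move) or L (a loss). A position with no legal move is L; any other position is W exactly when some move reaches an L, and L when every move reaches a W.
n=0: no move → L
n=1: W (go to 0, an L position)
n=2: L (sole option 1(W) is W)
n=3: W (go to 2, an L position)
n=4: W (go to 2, an L position)
n=5: L (sole option 4(W) is W)
n=6: W (go to 2, an L position)
n=7: L (sole option 6(W) is W)
n=8: W (go to 7, an L position)
n=9: L (options 3(W), 8(W) are all W)
n=10: W (go to 5, an L position)
n=11: L (sole option 10(W) is W)
n=12: W (go to 11, an L position)
n=13: L (sole option 12(W) is W)
n=14: W (go to 7, an L position)
n=15: W (go to 5, an L position)
n=16: L (options 8(W), 15(W) are all W)
n=17: W (go to 16, an L position)
n=18: W (go to 9, an L position)
n=19: L (sole option 18(W) is W)
n=20: W (go to 19, an L position)
n=21: W (go to 7, an L position)
n=22: W (go to 11, an L position)

9: L, 8: W, 22: W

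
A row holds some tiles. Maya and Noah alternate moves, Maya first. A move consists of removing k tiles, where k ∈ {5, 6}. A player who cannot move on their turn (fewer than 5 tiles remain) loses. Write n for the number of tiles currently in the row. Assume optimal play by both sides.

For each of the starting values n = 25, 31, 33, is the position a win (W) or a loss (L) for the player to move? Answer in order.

25: L, 31: W, 33: L

Work bottom-up. With no move the player to move loses. Otherwise the position is W if at least one move leads to an L position for the opponent, and L if every move leads to a W.
n=0: no move → L
n=1: no move → L
n=2: no move → L
n=3: no move → L
n=4: no move → L
n=5: →0(L), so W
n=6: →1(L), so W
n=7: →2(L), so W
n=8: →3(L), so W
n=9: →4(L), so W
n=10: →4(L), so W
n=11: →6(W), 5(W) — all W, so L
n=12: →7(W), 6(W) — all W, so L
n=13: →8(W), 7(W) — all W, so L
n=14: →9(W), 8(W) — all W, so L
n=15: →10(W), 9(W) — all W, so L
n=16: →11(L), so W
n=17: →12(L), so W
n=18: →13(L), so W
n=19: →14(L), so W
n=20: →15(L), so W
n=21: →15(L), so W
n=22: →17(W), 16(W) — all W, so L
n=23: →18(W), 17(W) — all W, so L
n=24: →19(W), 18(W) — all W, so L
n=25: →20(W), 19(W) — all W, so L
n=26: →21(W), 20(W) — all W, so L
n=27: →22(L), so W
n=28: →23(L), so W
n=29: →24(L), so W
n=30: →25(L), so W
n=31: →26(L), so W
n=32: →26(L), so W
n=33: →28(W), 27(W) — all W, so L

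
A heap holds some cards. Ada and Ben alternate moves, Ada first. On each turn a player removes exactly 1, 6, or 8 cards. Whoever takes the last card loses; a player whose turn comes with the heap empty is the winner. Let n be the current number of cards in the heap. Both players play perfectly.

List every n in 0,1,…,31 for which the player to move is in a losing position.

Use the standard recursion: the mover wins at a terminal position; elsewhere, the mover wins exactly when some move hands the opponent an L position.
n=0: no move; the opponent has just taken the last card and therefore loses → W
n=1: L (sole option 0(W) is W)
n=2: W (go to 1, an L position)
n=3: L (sole option 2(W) is W)
n=4: W (go to 3, an L position)
n=5: L (sole option 4(W) is W)
n=6: W (go to 5, an L position)
n=7: W (go to 1, an L position)
n=8: L (options 7(W), 2(W), 0(W) are all W)
n=9: W (go to 8, an L position)
n=10: L (options 9(W), 4(W), 2(W) are all W)
n=11: W (go to 10, an L position)
n=12: L (options 11(W), 6(W), 4(W) are all W)
n=13: W (go to 12, an L position)
n=14: W (go to 8, an L position)
n=15: L (options 14(W), 9(W), 7(W) are all W)
n=16: W (go to 15, an L position)
n=17: L (options 16(W), 11(W), 9(W) are all W)
n=18: W (go to 17, an L position)
n=19: L (options 18(W), 13(W), 11(W) are all W)
n=20: W (go to 19, an L position)
n=21: W (go to 15, an L position)
n=22: L (options 21(W), 16(W), 14(W) are all W)
n=23: W (go to 22, an L position)
n=24: L (options 23(W), 18(W), 16(W) are all W)
n=25: W (go to 24, an L position)
n=26: L (options 25(W), 20(W), 18(W) are all W)
n=27: W (go to 26, an L position)
n=28: W (go to 22, an L position)
n=29: L (options 28(W), 23(W), 21(W) are all W)
n=30: W (go to 29, an L position)
n=31: L (options 30(W), 25(W), 23(W) are all W)
The losing starting values of n are exactly the entries labelled L in this table (14 of them).

1, 3, 5, 8, 10, 12, 15, 17, 19, 22, 24, 26, 29, 31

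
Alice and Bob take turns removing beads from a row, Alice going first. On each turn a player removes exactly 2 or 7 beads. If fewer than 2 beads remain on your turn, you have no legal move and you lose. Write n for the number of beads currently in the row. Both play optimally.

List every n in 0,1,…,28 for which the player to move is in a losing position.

Use the standard recursion: the mover loses at a terminal position; elsewhere, the mover wins exactly when some move hands the opponent an L position.
n=0: no move → L
n=1: no move → L
n=2: W (go to 0, an L position)
n=3: W (go to 1, an L position)
n=4: L (sole option 2(W) is W)
n=5: L (sole option 3(W) is W)
n=6: W (go to 4, an L position)
n=7: W (go to 5, an L position)
n=8: W (go to 1, an L position)
n=9: L (options 7(W), 2(W) are all W)
n=10: L (options 8(W), 3(W) are all W)
n=11: W (go to 9, an L position)
n=12: W (go to 10, an L position)
n=13: L (options 11(W), 6(W) are all W)
n=14: L (options 12(W), 7(W) are all W)
n=15: W (go to 13, an L position)
n=16: W (go to 14, an L position)
n=17: W (go to 10, an L position)
n=18: L (options 16(W), 11(W) are all W)
n=19: L (options 17(W), 12(W) are all W)
n=20: W (go to 18, an L position)
n=21: W (go to 19, an L position)
n=22: L (options 20(W), 15(W) are all W)
n=23: L (options 21(W), 16(W) are all W)
n=24: W (go to 22, an L position)
n=25: W (go to 23, an L position)
n=26: W (go to 19, an L position)
n=27: L (options 25(W), 20(W) are all W)
n=28: L (options 26(W), 21(W) are all W)
The losing starting values of n are exactly the entries labelled L in this table (14 of them).

0, 1, 4, 5, 9, 10, 13, 14, 18, 19, 22, 23, 27, 28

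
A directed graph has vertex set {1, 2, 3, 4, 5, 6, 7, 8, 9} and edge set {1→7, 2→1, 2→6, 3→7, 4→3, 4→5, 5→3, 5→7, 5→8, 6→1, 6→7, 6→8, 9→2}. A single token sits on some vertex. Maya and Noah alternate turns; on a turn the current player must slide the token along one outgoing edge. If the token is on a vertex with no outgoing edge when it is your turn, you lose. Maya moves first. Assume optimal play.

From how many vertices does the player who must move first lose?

4

Work bottom-up. With no move the player to move loses. Otherwise the position is W if at least one move leads to an L position for the opponent, and L if every move leads to a W.
Every edge goes from a vertex to one that appears earlier in the order 8, 7, 1, 6, 2, 3, 9, 5, 4, so processing vertices in that order labels each vertex after all of its successors.
8: no outgoing edge → L
7: no outgoing edge → L
1: →7(L), so W
6: →7(L), so W
2: →6(W), 1(W) — all W, so L
3: →7(L), so W
9: →2(L), so W
5: →7(L), so W
4: →5(W), 3(W) — all W, so L
The L vertices are 2, 4, 7, 8; that is 4 in all.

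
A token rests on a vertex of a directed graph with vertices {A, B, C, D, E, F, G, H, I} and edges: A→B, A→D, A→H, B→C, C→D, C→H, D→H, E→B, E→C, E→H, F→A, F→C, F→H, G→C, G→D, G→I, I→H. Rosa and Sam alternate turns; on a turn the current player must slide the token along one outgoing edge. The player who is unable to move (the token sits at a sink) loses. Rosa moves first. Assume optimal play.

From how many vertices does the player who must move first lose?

3

Compute win/loss labels from the base case upward. A position with no move is L. Any other position is W if it can reach an L in one move, else L.
Every edge goes from a vertex to one that appears earlier in the order H, D, C, B, I, A, G, E, F, so processing vertices in that order labels each vertex after all of its successors.
H: no outgoing edge → L
D: W (go to H, an L position)
C: W (go to H, an L position)
B: L (sole option C(W) is W)
I: W (go to H, an L position)
A: W (go to B, an L position)
G: L (options I(W), C(W), D(W) are all W)
E: W (go to B, an L position)
F: W (go to H, an L position)
The L vertices are B, G, H; that is 3 in all.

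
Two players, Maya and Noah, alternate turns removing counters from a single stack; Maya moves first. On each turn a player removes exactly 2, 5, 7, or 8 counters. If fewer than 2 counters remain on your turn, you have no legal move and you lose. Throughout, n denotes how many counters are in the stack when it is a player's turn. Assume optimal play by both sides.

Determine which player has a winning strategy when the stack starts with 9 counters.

Classify positions by backward induction: terminal positions (no move available) are L. From any other position, the mover wins iff some move reaches an L.
n=0: no move → L
n=1: no move → L
n=2: reaches L-position 0 → W
n=3: reaches L-position 1 → W
n=4: only reaches 2(W), which is W → L
n=5: reaches L-position 0 → W
n=6: reaches L-position 4 → W
n=7: reaches L-position 0 → W
n=8: reaches L-position 1 → W
n=9: reaches L-position 4 → W
From 9 Maya can remove 5, leaving 4, reaching an L position.

Maya wins.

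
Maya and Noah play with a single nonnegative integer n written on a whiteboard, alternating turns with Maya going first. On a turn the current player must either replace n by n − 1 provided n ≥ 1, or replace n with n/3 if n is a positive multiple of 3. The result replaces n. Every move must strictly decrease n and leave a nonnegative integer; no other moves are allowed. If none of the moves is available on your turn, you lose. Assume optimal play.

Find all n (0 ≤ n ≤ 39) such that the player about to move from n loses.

Work bottom-up. With no move the player to move loses. Otherwise the position is W if at least one move leads to an L position for the opponent, and L if every move leads to a W.
n=0: no move → L
n=1: can move to 0, which is L ⇒ W
n=2: the only move is to 1(W), a W ⇒ L
n=3: can move to 2, which is L ⇒ W
n=4: the only move is to 3(W), a W ⇒ L
n=5: can move to 4, which is L ⇒ W
n=6: can move to 2, which is L ⇒ W
n=7: the only move is to 6(W), a W ⇒ L
n=8: can move to 7, which is L ⇒ W
n=9: moves to 3(W), 8(W); every one is W ⇒ L
n=10: can move to 9, which is L ⇒ W
n=11: the only move is to 10(W), a W ⇒ L
n=12: can move to 4, which is L ⇒ W
n=13: the only move is to 12(W), a W ⇒ L
n=14: can move to 13, which is L ⇒ W
n=15: moves to 5(W), 14(W); every one is W ⇒ L
n=16: can move to 15, which is L ⇒ W
n=17: the only move is to 16(W), a W ⇒ L
n=18: can move to 17, which is L ⇒ W
n=19: the only move is to 18(W), a W ⇒ L
n=20: can move to 19, which is L ⇒ W
n=21: can move to 7, which is L ⇒ W
n=22: the only move is to 21(W), a W ⇒ L
n=23: can move to 22, which is L ⇒ W
n=24: moves to 8(W), 23(W); every one is W ⇒ L
n=25: can move to 24, which is L ⇒ W
n=26: the only move is to 25(W), a W ⇒ L
n=27: can move to 9, which is L ⇒ W
n=28: the only move is to 27(W), a W ⇒ L
n=29: can move to 28, which is L ⇒ W
n=30: moves to 10(W), 29(W); every one is W ⇒ L
n=31: can move to 30, which is L ⇒ W
n=32: the only move is to 31(W), a W ⇒ L
n=33: can move to 11, which is L ⇒ W
n=34: the only move is to 33(W), a W ⇒ L
n=35: can move to 34, which is L ⇒ W
n=36: moves to 12(W), 35(W); every one is W ⇒ L
n=37: can move to 36, which is L ⇒ W
n=38: the only move is to 37(W), a W ⇒ L
n=39: can move to 13, which is L ⇒ W
The losing starting values of n are exactly the entries labelled L in this table (19 of them).

0, 2, 4, 7, 9, 11, 13, 15, 17, 19, 22, 24, 26, 28, 30, 32, 34, 36, 38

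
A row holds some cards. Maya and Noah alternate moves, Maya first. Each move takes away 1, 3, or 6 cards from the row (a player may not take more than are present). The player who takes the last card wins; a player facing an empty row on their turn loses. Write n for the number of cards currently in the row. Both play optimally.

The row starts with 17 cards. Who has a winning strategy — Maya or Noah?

Maya wins.

Build the W/L table. Terminal = L. A non-terminal position is W if it has a move to some L; otherwise it is L.
n=0: no move → L
n=1: can move to 0, which is L ⇒ W
n=2: the only move is to 1(W), a W ⇒ L
n=3: can move to 2, which is L ⇒ W
n=4: moves to 3(W), 1(W); every one is W ⇒ L
n=5: can move to 4, which is L ⇒ W
n=6: can move to 0, which is L ⇒ W
n=7: can move to 4, which is L ⇒ W
n=8: can move to 2, which is L ⇒ W
n=9: moves to 8(W), 6(W), 3(W); every one is W ⇒ L
n=10: can move to 9, which is L ⇒ W
n=11: moves to 10(W), 8(W), 5(W); every one is W ⇒ L
n=12: can move to 11, which is L ⇒ W
n=13: moves to 12(W), 10(W), 7(W); every one is W ⇒ L
n=14: can move to 13, which is L ⇒ W
n=15: can move to 9, which is L ⇒ W
n=16: can move to 13, which is L ⇒ W
n=17: can move to 11, which is L ⇒ W
From 17 Maya can remove 6, leaving 11, reaching an L position.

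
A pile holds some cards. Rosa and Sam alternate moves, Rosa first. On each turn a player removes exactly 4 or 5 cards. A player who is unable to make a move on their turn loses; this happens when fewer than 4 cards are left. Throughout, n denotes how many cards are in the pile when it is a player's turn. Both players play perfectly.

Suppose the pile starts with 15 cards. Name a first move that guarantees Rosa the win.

Remove 4, leaving 11.

Classify positions by backward induction: terminal positions (no move available) are L. From any other position, the mover wins iff some move reaches an L.
n=0: no move → L
n=1: no move → L
n=2: no move → L
n=3: no move → L
n=4: reaches L-position 0 → W
n=5: reaches L-position 1 → W
n=6: reaches L-position 2 → W
n=7: reaches L-position 3 → W
n=8: reaches L-position 3 → W
n=9: only reaches 5(W), 4(W), all W → L
n=10: only reaches 6(W), 5(W), all W → L
n=11: only reaches 7(W), 6(W), all W → L
n=12: only reaches 8(W), 7(W), all W → L
n=13: reaches L-position 9 → W
n=14: reaches L-position 10 → W
n=15: reaches L-position 11 → W
From 15, the L positions reachable in one move are: 11, 10. Any move reaching one of these is winning.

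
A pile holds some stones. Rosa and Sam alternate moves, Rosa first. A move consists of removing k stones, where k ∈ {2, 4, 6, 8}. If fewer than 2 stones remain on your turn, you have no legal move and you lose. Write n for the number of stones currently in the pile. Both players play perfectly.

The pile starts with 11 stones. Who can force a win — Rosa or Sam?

Sam wins.

Classify positions by backward induction: terminal positions (no move available) are L. From any other position, the mover wins iff some move reaches an L.
n=0: no move → L
n=1: no move → L
n=2: W (go to 0, an L position)
n=3: W (go to 1, an L position)
n=4: W (go to 0, an L position)
n=5: W (go to 1, an L position)
n=6: W (go to 0, an L position)
n=7: W (go to 1, an L position)
n=8: W (go to 0, an L position)
n=9: W (go to 1, an L position)
n=10: L (options 8(W), 6(W), 4(W), 2(W) are all W)
n=11: L (options 9(W), 7(W), 5(W), 3(W) are all W)
Every move from 11 reaches a W position, so the mover loses.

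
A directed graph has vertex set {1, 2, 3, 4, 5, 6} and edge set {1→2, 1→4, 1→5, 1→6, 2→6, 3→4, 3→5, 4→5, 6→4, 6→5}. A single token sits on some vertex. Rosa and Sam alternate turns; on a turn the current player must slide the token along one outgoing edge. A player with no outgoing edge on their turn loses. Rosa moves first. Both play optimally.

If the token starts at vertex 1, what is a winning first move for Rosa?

Classify positions by backward induction: terminal positions (no move available) are L. From any other position, the mover wins iff some move reaches an L.
Every edge goes from a vertex to one that appears earlier in the order 5, 4, 6, 2, 1, 3, so processing vertices in that order labels each vertex after all of its successors.
5: no outgoing edge → L
4: W (go to 5, an L position)
6: W (go to 5, an L position)
2: L (sole option 6(W) is W)
1: W (go to 2, an L position)
3: W (go to 5, an L position)
From 1, the L positions reachable in one move are: 2, 5. Any move reaching one of these is winning.

Move to 2.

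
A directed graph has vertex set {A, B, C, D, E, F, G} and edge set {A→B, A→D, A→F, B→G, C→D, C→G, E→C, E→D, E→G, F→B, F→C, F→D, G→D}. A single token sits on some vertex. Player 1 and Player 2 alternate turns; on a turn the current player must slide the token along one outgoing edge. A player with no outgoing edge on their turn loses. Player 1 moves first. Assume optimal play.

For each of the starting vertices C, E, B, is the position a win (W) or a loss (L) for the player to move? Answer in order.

C: W, E: W, B: L

Label each position W (a win for the player to move) or L (a loss). A position with no legal move is L; any other position is W exactly when some move reaches an L, and L when every move reaches a W.
Every edge goes from a vertex to one that appears earlier in the order D, G, C, E, B, F, A, so processing vertices in that order labels each vertex after all of its successors.
D: no outgoing edge → L
G: W (go to D, an L position)
C: W (go to D, an L position)
E: W (go to D, an L position)
B: L (sole option G(W) is W)
F: W (go to B, an L position)
A: W (go to B, an L position)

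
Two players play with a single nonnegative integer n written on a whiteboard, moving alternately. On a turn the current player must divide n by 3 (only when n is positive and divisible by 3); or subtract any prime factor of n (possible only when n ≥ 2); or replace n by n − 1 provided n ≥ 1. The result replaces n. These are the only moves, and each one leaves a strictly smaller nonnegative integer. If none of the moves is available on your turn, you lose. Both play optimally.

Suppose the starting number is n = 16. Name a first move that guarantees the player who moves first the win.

Positions with no move are L. A position that does have a move is losing for the player to move precisely when every available move leads to a winning position for the opponent. Fill in the labels:
n=0: no move → L
n=1: can move to 0, which is L ⇒ W
n=2: can move to 0, which is L ⇒ W
n=3: can move to 0, which is L ⇒ W
n=4: moves to 2(W), 3(W); every one is W ⇒ L
n=5: can move to 0, which is L ⇒ W
n=6: can move to 4, which is L ⇒ W
n=7: can move to 0, which is L ⇒ W
n=8: moves to 6(W), 7(W); every one is W ⇒ L
n=9: can move to 8, which is L ⇒ W
n=10: can move to 8, which is L ⇒ W
n=11: can move to 0, which is L ⇒ W
n=12: can move to 4, which is L ⇒ W
n=13: can move to 0, which is L ⇒ W
n=14: moves to 7(W), 12(W), 13(W); every one is W ⇒ L
n=15: can move to 14, which is L ⇒ W
n=16: can move to 14, which is L ⇒ W
From 16, the L positions reachable in one move are: 14.

Move to 14.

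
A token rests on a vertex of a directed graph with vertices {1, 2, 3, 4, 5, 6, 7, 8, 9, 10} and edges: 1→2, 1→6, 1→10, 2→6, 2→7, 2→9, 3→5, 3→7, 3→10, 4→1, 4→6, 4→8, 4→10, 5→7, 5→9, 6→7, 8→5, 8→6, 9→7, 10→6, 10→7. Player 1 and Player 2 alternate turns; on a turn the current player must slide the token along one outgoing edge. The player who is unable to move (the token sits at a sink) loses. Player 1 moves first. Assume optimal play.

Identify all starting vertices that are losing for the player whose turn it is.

1, 7, 8

Use the standard recursion: the mover loses at a terminal position; elsewhere, the mover wins exactly when some move hands the opponent an L position.
Every edge goes from a vertex to one that appears earlier in the order 7, 6, 10, 9, 5, 2, 1, 8, 4, 3, so processing vertices in that order labels each vertex after all of its successors.
7: no outgoing edge → L
6: reaches L-position 7 → W
10: reaches L-position 7 → W
9: reaches L-position 7 → W
5: reaches L-position 7 → W
2: reaches L-position 7 → W
1: only reaches 2(W), 10(W), 6(W), all W → L
8: only reaches 5(W), 6(W), all W → L
4: reaches L-position 8 → W
3: reaches L-position 7 → W
Reading off the rows marked L gives the requested list; there are 3 such vertices.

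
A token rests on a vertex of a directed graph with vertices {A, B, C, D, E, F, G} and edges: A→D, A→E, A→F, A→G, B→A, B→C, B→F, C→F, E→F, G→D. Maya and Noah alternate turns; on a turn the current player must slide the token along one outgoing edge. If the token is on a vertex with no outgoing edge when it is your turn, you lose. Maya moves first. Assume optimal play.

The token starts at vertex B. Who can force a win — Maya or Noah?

Work bottom-up. With no move the player to move loses. Otherwise the position is W if at least one move leads to an L position for the opponent, and L if every move leads to a W.
Every edge goes from a vertex to one that appears earlier in the order D, F, C, E, G, A, B, so processing vertices in that order labels each vertex after all of its successors.
D: no outgoing edge → L
F: no outgoing edge → L
C: →F(L), so W
E: →F(L), so W
G: →D(L), so W
A: →F(L), so W
B: →F(L), so W
The starting position B is W: Maya should move to F, handing over an L position.

Maya wins.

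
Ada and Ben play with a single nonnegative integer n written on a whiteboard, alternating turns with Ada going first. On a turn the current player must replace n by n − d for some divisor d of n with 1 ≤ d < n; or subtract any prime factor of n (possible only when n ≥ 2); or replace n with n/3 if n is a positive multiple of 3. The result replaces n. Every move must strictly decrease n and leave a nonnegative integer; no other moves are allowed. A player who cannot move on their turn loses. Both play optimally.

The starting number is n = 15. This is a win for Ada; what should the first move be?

Positions with no move are L. A position that does have a move is losing for the player to move precisely when every available move leads to a winning position for the opponent. Fill in the labels:
n=0: no move → L
n=1: no move → L
n=2: can move to 0, which is L ⇒ W
n=3: can move to 0, which is L ⇒ W
n=4: moves to 2(W), 3(W); every one is W ⇒ L
n=5: can move to 0, which is L ⇒ W
n=6: can move to 4, which is L ⇒ W
n=7: can move to 0, which is L ⇒ W
n=8: can move to 4, which is L ⇒ W
n=9: moves to 3(W), 6(W), 8(W); every one is W ⇒ L
n=10: can move to 9, which is L ⇒ W
n=11: can move to 0, which is L ⇒ W
n=12: can move to 4, which is L ⇒ W
n=13: can move to 0, which is L ⇒ W
n=14: moves to 7(W), 12(W), 13(W); every one is W ⇒ L
n=15: can move to 14, which is L ⇒ W
From 15, the L positions reachable in one move are: 14.

Move to 14.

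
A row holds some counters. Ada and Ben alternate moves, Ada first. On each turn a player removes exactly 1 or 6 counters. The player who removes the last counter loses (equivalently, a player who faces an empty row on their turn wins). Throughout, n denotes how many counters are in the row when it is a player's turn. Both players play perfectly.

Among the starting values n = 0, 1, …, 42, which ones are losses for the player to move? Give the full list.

Work bottom-up. With no move the player to move wins. Otherwise the position is W if at least one move leads to an L position for the opponent, and L if every move leads to a W.
n=0: no move; the opponent has just taken the last counter and therefore loses → W
n=1: L (sole option 0(W) is W)
n=2: W (go to 1, an L position)
n=3: L (sole option 2(W) is W)
n=4: W (go to 3, an L position)
n=5: L (sole option 4(W) is W)
n=6: W (go to 5, an L position)
n=7: W (go to 1, an L position)
n=8: L (options 7(W), 2(W) are all W)
n=9: W (go to 8, an L position)
n=10: L (options 9(W), 4(W) are all W)
n=11: W (go to 10, an L position)
n=12: L (options 11(W), 6(W) are all W)
n=13: W (go to 12, an L position)
n=14: W (go to 8, an L position)
n=15: L (options 14(W), 9(W) are all W)
n=16: W (go to 15, an L position)
n=17: L (options 16(W), 11(W) are all W)
n=18: W (go to 17, an L position)
n=19: L (options 18(W), 13(W) are all W)
n=20: W (go to 19, an L position)
n=21: W (go to 15, an L position)
n=22: L (options 21(W), 16(W) are all W)
n=23: W (go to 22, an L position)
n=24: L (options 23(W), 18(W) are all W)
n=25: W (go to 24, an L position)
n=26: L (options 25(W), 20(W) are all W)
n=27: W (go to 26, an L position)
n=28: W (go to 22, an L position)
n=29: L (options 28(W), 23(W) are all W)
n=30: W (go to 29, an L position)
n=31: L (options 30(W), 25(W) are all W)
n=32: W (go to 31, an L position)
n=33: L (options 32(W), 27(W) are all W)
n=34: W (go to 33, an L position)
n=35: W (go to 29, an L position)
n=36: L (options 35(W), 30(W) are all W)
n=37: W (go to 36, an L position)
n=38: L (options 37(W), 32(W) are all W)
n=39: W (go to 38, an L position)
n=40: L (options 39(W), 34(W) are all W)
n=41: W (go to 40, an L position)
n=42: W (go to 36, an L position)
The losing starting values of n are exactly the entries labelled L in this table (18 of them).

1, 3, 5, 8, 10, 12, 15, 17, 19, 22, 24, 26, 29, 31, 33, 36, 38, 40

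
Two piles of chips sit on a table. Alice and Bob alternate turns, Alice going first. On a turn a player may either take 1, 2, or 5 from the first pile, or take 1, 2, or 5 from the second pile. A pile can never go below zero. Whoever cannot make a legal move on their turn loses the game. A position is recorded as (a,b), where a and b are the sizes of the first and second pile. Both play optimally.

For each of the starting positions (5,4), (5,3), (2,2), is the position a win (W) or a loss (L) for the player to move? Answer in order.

(5,4): W, (5,3): W, (2,2): L

Build the W/L table. Terminal = L. A non-terminal position is W if it has a move to some L; otherwise it is L.
No move ever increases a pile, so every position that can arise here has a ≤ 5 and b ≤ 4; it is enough to label the cells with 0 ≤ a ≤ 5 and 0 ≤ b ≤ 4.
Every move lowers a or b (never raises either), so fill the grid row by row in increasing a, and left to right within a row: each cell's successors are then already labelled.
      b=0  b=1  b=2  b=3  b=4
a=0:    L    W    W    L    W
a=1:    W    L    W    W    L
a=2:    W    W    L    W    W
a=3:    L    W    W    L    W
a=4:    W    L    W    W    L
a=5:    W    W    L    W    W
Cells with no legal move (terminal, hence L): (0,0).
The remaining L cells, each justified by listing all of its moves:
(0,3): →(0,2)(W), (0,1)(W) — all W, so L
(1,1): →(0,1)(W), (1,0)(W) — all W, so L
(1,4): →(0,4)(W), (1,3)(W), (1,2)(W) — all W, so L
(2,2): →(1,2)(W), (0,2)(W), (2,1)(W), (2,0)(W) — all W, so L
(3,0): →(2,0)(W), (1,0)(W) — all W, so L
(3,3): →(2,3)(W), (1,3)(W), (3,2)(W), (3,1)(W) — all W, so L
(4,1): →(3,1)(W), (2,1)(W), (4,0)(W) — all W, so L
(4,4): →(3,4)(W), (2,4)(W), (4,3)(W), (4,2)(W) — all W, so L
(5,2): →(4,2)(W), (3,2)(W), (0,2)(W), (5,1)(W), (5,0)(W) — all W, so L
Every other cell has at least one move into one of the L cells above, so it is W.
(5,4): the move to (4,4) reaches an L cell, so W
(5,3): the move to (3,3) reaches an L cell, so W
(2,2): one of the L cells justified above, so L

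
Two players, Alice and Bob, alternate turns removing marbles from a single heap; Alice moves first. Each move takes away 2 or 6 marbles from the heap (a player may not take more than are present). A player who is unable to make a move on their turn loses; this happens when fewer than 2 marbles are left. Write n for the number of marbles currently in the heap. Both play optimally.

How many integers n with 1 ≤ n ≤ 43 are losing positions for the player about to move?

21

Build the W/L table. Terminal = L. A non-terminal position is W if it has a move to some L; otherwise it is L.
n=0: no move → L
n=1: no move → L
n=2: can move to 0, which is L ⇒ W
n=3: can move to 1, which is L ⇒ W
n=4: the only move is to 2(W), a W ⇒ L
n=5: the only move is to 3(W), a W ⇒ L
n=6: can move to 4, which is L ⇒ W
n=7: can move to 5, which is L ⇒ W
n=8: moves to 6(W), 2(W); every one is W ⇒ L
n=9: moves to 7(W), 3(W); every one is W ⇒ L
n=10: can move to 8, which is L ⇒ W
n=11: can move to 9, which is L ⇒ W
n=12: moves to 10(W), 6(W); every one is W ⇒ L
n=13: moves to 11(W), 7(W); every one is W ⇒ L
n=14: can move to 12, which is L ⇒ W
n=15: can move to 13, which is L ⇒ W
n=16: moves to 14(W), 10(W); every one is W ⇒ L
n=17: moves to 15(W), 11(W); every one is W ⇒ L
n=18: can move to 16, which is L ⇒ W
n=19: can move to 17, which is L ⇒ W
n=20: moves to 18(W), 14(W); every one is W ⇒ L
n=21: moves to 19(W), 15(W); every one is W ⇒ L
n=22: can move to 20, which is L ⇒ W
n=23: can move to 21, which is L ⇒ W
n=24: moves to 22(W), 18(W); every one is W ⇒ L
n=25: moves to 23(W), 19(W); every one is W ⇒ L
n=26: can move to 24, which is L ⇒ W
n=27: can move to 25, which is L ⇒ W
n=28: moves to 26(W), 22(W); every one is W ⇒ L
n=29: moves to 27(W), 23(W); every one is W ⇒ L
n=30: can move to 28, which is L ⇒ W
n=31: can move to 29, which is L ⇒ W
n=32: moves to 30(W), 26(W); every one is W ⇒ L
n=33: moves to 31(W), 27(W); every one is W ⇒ L
n=34: can move to 32, which is L ⇒ W
n=35: can move to 33, which is L ⇒ W
n=36: moves to 34(W), 30(W); every one is W ⇒ L
n=37: moves to 35(W), 31(W); every one is W ⇒ L
n=38: can move to 36, which is L ⇒ W
n=39: can move to 37, which is L ⇒ W
n=40: moves to 38(W), 34(W); every one is W ⇒ L
n=41: moves to 39(W), 35(W); every one is W ⇒ L
n=42: can move to 40, which is L ⇒ W
n=43: can move to 41, which is L ⇒ W
L entries with 1 ≤ n ≤ 43 (n=0 is outside the asked range and is not counted): n = 1, 4, 5, 8, 9, 12, 13, 16, 17, 20, 21, 24, 25, 28, 29, 32, 33, 36, 37, 40, 41; that makes 21.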